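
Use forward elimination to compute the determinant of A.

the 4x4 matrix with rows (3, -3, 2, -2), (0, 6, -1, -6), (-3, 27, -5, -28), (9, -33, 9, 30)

det(A) = 108

Forward elimination:
R3 <- R3 - (-1)*R1:  [   0   24   -3  -30 ]
R4 <- R4 - (3)*R1:  [   0  -24    3   36 ]
R3 <- R3 - (4)*R2:  [  0   0   1  -6 ]
R4 <- R4 - (-4)*R2:  [  0   0  -1  12 ]
R4 <- R4 - (-1)*R3:  [ 0  0  0  6 ]
Upper-triangular form:
[ 3  -3   2  -2 ]
[ 0   6  -1  -6 ]
[ 0   0   1  -6 ]
[ 0   0   0   6 ]
det(A) = (-1)^0 * (3) * (6) * (1) * (6) = 108  (0 row swaps -> sign +1)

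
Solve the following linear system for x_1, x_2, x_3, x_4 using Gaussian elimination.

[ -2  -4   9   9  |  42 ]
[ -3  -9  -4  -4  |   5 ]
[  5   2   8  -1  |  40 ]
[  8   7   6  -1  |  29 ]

(5, -4, 3, 1)

Forward elimination on [A|b]:
R2 <- R2 - (3/2)*R1:  [     0     -3  -35/2  -35/2    -58 ]
R3 <- R3 - (-5/2)*R1:  [    0    -8  61/2  43/2   145 ]
R4 <- R4 - (-4)*R1:  [   0   -9   42   35  197 ]
R3 <- R3 - (8/3)*R2:  [     0      0  463/6  409/6  899/3 ]
R4 <- R4 - (3)*R2:  [     0      0  189/2  175/2    371 ]
R4 <- R4 - (567/463)*R3:  [        0         0         0  1862/463  1862/463 ]
Row echelon form:
[ -2  -4      9         9  |        42 ]
[  0  -3  -35/2     -35/2  |       -58 ]
[  0   0  463/6     409/6  |     899/3 ]
[  0   0      0  1862/463  |  1862/463 ]
Back-substitution:
x_4 = (1862/463) / (1862/463) = 1
x_3 = (899/3 - (409/6)*(1)) / (463/6) = 3
x_2 = (-58 - (-35/2)*(3) - (-35/2)*(1)) / -3 = -4
x_1 = (42 - (-4)*(-4) - (9)*(3) - (9)*(1)) / -2 = 5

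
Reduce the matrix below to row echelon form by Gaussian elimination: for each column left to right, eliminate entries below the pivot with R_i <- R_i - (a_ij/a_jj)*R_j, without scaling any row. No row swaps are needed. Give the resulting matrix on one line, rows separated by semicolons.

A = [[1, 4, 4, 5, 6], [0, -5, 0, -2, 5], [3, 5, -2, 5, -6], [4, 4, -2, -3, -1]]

Forward elimination:
R3 <- R3 - (3)*R1:  [   0   -7  -14  -10  -24 ]
R4 <- R4 - (4)*R1:  [   0  -12  -18  -23  -25 ]
R3 <- R3 - (7/5)*R2:  [     0      0    -14  -36/5    -31 ]
R4 <- R4 - (12/5)*R2:  [     0      0    -18  -91/5    -37 ]
R4 <- R4 - (9/7)*R3:  [       0        0        0  -313/35     20/7 ]
Row echelon form:
[ 1   4    4        5     6 ]
[ 0  -5    0       -2     5 ]
[ 0   0  -14    -36/5   -31 ]
[ 0   0    0  -313/35  20/7 ]

REF = [1 4 4 5 6; 0 -5 0 -2 5; 0 0 -14 -36/5 -31; 0 0 0 -313/35 20/7]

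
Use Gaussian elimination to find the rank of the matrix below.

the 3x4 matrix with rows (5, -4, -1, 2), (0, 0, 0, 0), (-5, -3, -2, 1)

rank(A) = 2

Row reduction:
R3 <- R3 - (-1)*R1:  [  0  -7  -3   3 ]
R2 <-> R3   (pivot in column 2 was zero)
[ 5  -4  -1  2 ]
[ 0  -7  -3  3 ]
[ 0   0   0  0 ]
Row echelon form:
[ 5  -4  -1  2 ]
[ 0  -7  -3  3 ]
[ 0   0   0  0 ]
Nonzero rows / pivot columns: 2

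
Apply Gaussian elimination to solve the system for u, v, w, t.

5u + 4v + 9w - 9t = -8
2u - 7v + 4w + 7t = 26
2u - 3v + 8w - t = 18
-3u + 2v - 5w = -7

Forward elimination on [A|b]:
R2 <- R2 - (2/5)*R1:  [     0  -43/5    2/5   53/5  146/5 ]
R3 <- R3 - (2/5)*R1:  [     0  -23/5   22/5   13/5  106/5 ]
R4 <- R4 - (-3/5)*R1:  [     0   22/5    2/5  -27/5  -59/5 ]
R3 <- R3 - (23/43)*R2:  [       0        0   180/43  -132/43   240/43 ]
R4 <- R4 - (-22/43)*R2:  [      0       0   26/43    1/43  135/43 ]
R4 <- R4 - (13/90)*R3:  [    0     0     0  7/15   7/3 ]
Row echelon form:
[ 5      4       9       -9  |      -8 ]
[ 0  -43/5     2/5     53/5  |   146/5 ]
[ 0      0  180/43  -132/43  |  240/43 ]
[ 0      0       0     7/15  |     7/3 ]
Back-substitution:
t = (7/3) / (7/15) = 5
w = (240/43 - (-132/43)*(5)) / (180/43) = 5
v = (146/5 - (2/5)*(5) - (53/5)*(5)) / (-43/5) = 3
u = (-8 - (4)*(3) - (9)*(5) - (-9)*(5)) / 5 = -4

(-4, 3, 5, 5)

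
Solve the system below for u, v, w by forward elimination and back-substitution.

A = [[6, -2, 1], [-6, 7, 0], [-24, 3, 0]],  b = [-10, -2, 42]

(-2, -2, -2)

Forward elimination on [A|b]:
R2 <- R2 - (-1)*R1:  [   0    5    1  -12 ]
R3 <- R3 - (-4)*R1:  [  0  -5   4   2 ]
R3 <- R3 - (-1)*R2:  [   0    0    5  -10 ]
Row echelon form:
[ 6  -2  1  |  -10 ]
[ 0   5  1  |  -12 ]
[ 0   0  5  |  -10 ]
Back-substitution:
w = (-10) / 5 = -2
v = (-12 - (1)*(-2)) / 5 = -2
u = (-10 - (-2)*(-2) - (1)*(-2)) / 6 = -2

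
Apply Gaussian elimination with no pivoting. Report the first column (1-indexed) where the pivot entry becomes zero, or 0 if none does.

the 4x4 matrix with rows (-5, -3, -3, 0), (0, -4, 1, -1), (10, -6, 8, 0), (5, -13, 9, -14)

first zero-pivot column = 0

Naive forward elimination:
R3 <- R3 - (-2)*R1:  [   0  -12    2    0 ]
R4 <- R4 - (-1)*R1:  [   0  -16    6  -14 ]
R3 <- R3 - (3)*R2:  [  0   0  -1   3 ]
R4 <- R4 - (4)*R2:  [   0    0    2  -10 ]
R4 <- R4 - (-2)*R3:  [  0   0   0  -4 ]
All pivots nonzero; naive elimination completes without hitting a zero pivot.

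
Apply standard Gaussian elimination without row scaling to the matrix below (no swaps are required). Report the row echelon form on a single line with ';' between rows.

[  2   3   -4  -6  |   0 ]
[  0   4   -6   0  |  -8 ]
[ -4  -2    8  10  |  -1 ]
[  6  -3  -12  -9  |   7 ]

REF = [2 3 -4 -6 0; 0 4 -6 0 -8; 0 0 6 -2 7; 0 0 0 3 4]

Forward elimination:
R3 <- R3 - (-2)*R1:  [  0   4   0  -2  -1 ]
R4 <- R4 - (3)*R1:  [   0  -12    0    9    7 ]
R3 <- R3 - (1)*R2:  [  0   0   6  -2   7 ]
R4 <- R4 - (-3)*R2:  [   0    0  -18    9  -17 ]
R4 <- R4 - (-3)*R3:  [ 0  0  0  3  4 ]
Row echelon form:
[ 2  3  -4  -6  |   0 ]
[ 0  4  -6   0  |  -8 ]
[ 0  0   6  -2  |   7 ]
[ 0  0   0   3  |   4 ]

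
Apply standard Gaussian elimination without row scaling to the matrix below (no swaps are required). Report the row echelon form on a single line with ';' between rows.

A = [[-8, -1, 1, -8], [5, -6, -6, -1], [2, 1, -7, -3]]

Forward elimination:
R2 <- R2 - (-5/8)*R1:  [     0  -53/8  -43/8     -6 ]
R3 <- R3 - (-1/4)*R1:  [     0    3/4  -27/4     -5 ]
R3 <- R3 - (-6/53)*R2:  [       0        0  -390/53  -301/53 ]
Row echelon form:
[ -8     -1        1       -8 ]
[  0  -53/8    -43/8       -6 ]
[  0      0  -390/53  -301/53 ]

REF = [-8 -1 1 -8; 0 -53/8 -43/8 -6; 0 0 -390/53 -301/53]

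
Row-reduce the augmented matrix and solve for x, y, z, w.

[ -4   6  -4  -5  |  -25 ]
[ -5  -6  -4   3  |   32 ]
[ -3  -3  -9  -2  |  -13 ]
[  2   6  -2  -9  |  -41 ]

(-5, -5, 5, -1)

Forward elimination on [A|b]:
R2 <- R2 - (5/4)*R1:  [     0  -27/2      1   37/4  253/4 ]
R3 <- R3 - (3/4)*R1:  [     0  -15/2     -6    7/4   23/4 ]
R4 <- R4 - (-1/2)*R1:  [      0       9      -4   -23/2  -107/2 ]
R3 <- R3 - (5/9)*R2:  [       0        0    -59/9   -61/18  -529/18 ]
R4 <- R4 - (-2/3)*R2:  [     0      0  -10/3  -16/3  -34/3 ]
R4 <- R4 - (30/59)*R3:  [       0        0        0  -213/59   213/59 ]
Row echelon form:
[ -4      6     -4       -5  |      -25 ]
[  0  -27/2      1     37/4  |    253/4 ]
[  0      0  -59/9   -61/18  |  -529/18 ]
[  0      0      0  -213/59  |   213/59 ]
Back-substitution:
w = (213/59) / (-213/59) = -1
z = (-529/18 - (-61/18)*(-1)) / (-59/9) = 5
y = (253/4 - (1)*(5) - (37/4)*(-1)) / (-27/2) = -5
x = (-25 - (6)*(-5) - (-4)*(5) - (-5)*(-1)) / -4 = -5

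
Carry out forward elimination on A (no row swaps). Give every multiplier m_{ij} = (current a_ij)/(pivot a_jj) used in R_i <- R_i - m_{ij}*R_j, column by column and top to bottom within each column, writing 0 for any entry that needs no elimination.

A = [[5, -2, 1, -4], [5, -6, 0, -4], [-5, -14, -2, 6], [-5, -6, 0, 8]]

Forward elimination:
R2 <- R2 - (1)*R1:  [  0  -4  -1   0 ]
R3 <- R3 - (-1)*R1:  [   0  -16   -1    2 ]
R4 <- R4 - (-1)*R1:  [  0  -8   1   4 ]
R3 <- R3 - (4)*R2:  [ 0  0  3  2 ]
R4 <- R4 - (2)*R2:  [ 0  0  3  4 ]
R4 <- R4 - (1)*R3:  [ 0  0  0  2 ]
Multipliers (in order of application): m_{21} = 1, m_{31} = -1, m_{41} = -1, m_{32} = 4, m_{42} = 2, m_{43} = 1

multipliers: 1, -1, -1, 4, 2, 1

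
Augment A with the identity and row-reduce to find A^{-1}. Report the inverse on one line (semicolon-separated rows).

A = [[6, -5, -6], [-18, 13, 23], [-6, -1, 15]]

inverse = [109/36 9/8 -37/72; 11/6 3/4 -5/12; 4/3 1/2 -1/6]

Gauss-Jordan on [A | I]:
R1 <- (1/6)*R1:  [    1  -5/6    -1  |   1/6     0     0 ]
R2 <- R2 - (-18)*R1:  [  0  -2   5  |   3   1   0 ]
R3 <- R3 - (-6)*R1:  [  0  -6   9  |   1   0   1 ]
R2 <- (1/-2)*R2:  [    0     1  -5/2  |  -3/2  -1/2     0 ]
R1 <- R1 - (-5/6)*R2:  [      1       0  -37/12  |  -13/12   -5/12       0 ]
R3 <- R3 - (-6)*R2:  [  0   0  -6  |  -8  -3   1 ]
R3 <- (1/-6)*R3:  [    0     0     1  |   4/3   1/2  -1/6 ]
R1 <- R1 - (-37/12)*R3:  [      1       0       0  |  109/36     9/8  -37/72 ]
R2 <- R2 - (-5/2)*R3:  [     0      1      0  |   11/6    3/4  -5/12 ]
Right block of [I | A^{-1}] is the inverse:
[ 109/36  9/8  -37/72 ]
[   11/6  3/4   -5/12 ]
[    4/3  1/2    -1/6 ]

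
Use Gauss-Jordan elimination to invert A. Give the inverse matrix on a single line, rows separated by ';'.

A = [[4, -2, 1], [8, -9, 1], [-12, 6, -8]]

inverse = [33/50 -1/10 7/100; 13/25 -1/5 1/25; -3/5 0 -1/5]

Gauss-Jordan on [A | I]:
R1 <- (1/4)*R1:  [    1  -1/2   1/4  |   1/4     0     0 ]
R2 <- R2 - (8)*R1:  [  0  -5  -1  |  -2   1   0 ]
R3 <- R3 - (-12)*R1:  [  0   0  -5  |   3   0   1 ]
R2 <- (1/-5)*R2:  [    0     1   1/5  |   2/5  -1/5     0 ]
R1 <- R1 - (-1/2)*R2:  [     1      0   7/20  |   9/20  -1/10      0 ]
R3 <- (1/-5)*R3:  [    0     0     1  |  -3/5     0  -1/5 ]
R1 <- R1 - (7/20)*R3:  [     1      0      0  |  33/50  -1/10  7/100 ]
R2 <- R2 - (1/5)*R3:  [     0      1      0  |  13/25   -1/5   1/25 ]
Right block of [I | A^{-1}] is the inverse:
[ 33/50  -1/10  7/100 ]
[ 13/25   -1/5   1/25 ]
[  -3/5      0   -1/5 ]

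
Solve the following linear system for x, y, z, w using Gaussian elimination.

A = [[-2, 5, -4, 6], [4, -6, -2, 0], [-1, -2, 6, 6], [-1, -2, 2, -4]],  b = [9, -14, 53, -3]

(-3, -1, 4, 4)

Forward elimination on [A|b]:
R2 <- R2 - (-2)*R1:  [   0    4  -10   12    4 ]
R3 <- R3 - (1/2)*R1:  [    0  -9/2     8     3  97/2 ]
R4 <- R4 - (1/2)*R1:  [     0   -9/2      4     -7  -15/2 ]
R3 <- R3 - (-9/8)*R2:  [     0      0  -13/4   33/2     53 ]
R4 <- R4 - (-9/8)*R2:  [     0      0  -29/4   13/2     -3 ]
R4 <- R4 - (29/13)*R3:  [        0         0         0   -394/13  -1576/13 ]
Row echelon form:
[ -2  5     -4        6  |         9 ]
[  0  4    -10       12  |         4 ]
[  0  0  -13/4     33/2  |        53 ]
[  0  0      0  -394/13  |  -1576/13 ]
Back-substitution:
w = (-1576/13) / (-394/13) = 4
z = (53 - (33/2)*(4)) / (-13/4) = 4
y = (4 - (-10)*(4) - (12)*(4)) / 4 = -1
x = (9 - (5)*(-1) - (-4)*(4) - (6)*(4)) / -2 = -3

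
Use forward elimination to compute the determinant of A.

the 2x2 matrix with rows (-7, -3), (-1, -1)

det(A) = 4

Forward elimination:
R2 <- R2 - (1/7)*R1:  [    0  -4/7 ]
Upper-triangular form:
[ -7    -3 ]
[  0  -4/7 ]
det(A) = (-1)^0 * (-7) * (-4/7) = 4  (0 row swaps -> sign +1)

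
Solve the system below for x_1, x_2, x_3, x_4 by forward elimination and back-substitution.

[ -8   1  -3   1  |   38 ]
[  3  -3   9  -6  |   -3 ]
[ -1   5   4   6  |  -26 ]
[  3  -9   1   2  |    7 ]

Forward elimination on [A|b]:
R2 <- R2 - (-3/8)*R1:  [     0  -21/8   63/8  -45/8   45/4 ]
R3 <- R3 - (1/8)*R1:  [      0    39/8    35/8    47/8  -123/4 ]
R4 <- R4 - (-3/8)*R1:  [     0  -69/8   -1/8   19/8   85/4 ]
R3 <- R3 - (-13/7)*R2:  [     0      0     19  -32/7  -69/7 ]
R4 <- R4 - (23/7)*R2:  [      0       0     -26   146/7  -110/7 ]
R4 <- R4 - (-26/19)*R3:  [         0          0          0   1942/133  -3884/133 ]
Row echelon form:
[ -8      1    -3         1  |         38 ]
[  0  -21/8  63/8     -45/8  |       45/4 ]
[  0      0    19     -32/7  |      -69/7 ]
[  0      0     0  1942/133  |  -3884/133 ]
Back-substitution:
x_4 = (-3884/133) / (1942/133) = -2
x_3 = (-69/7 - (-32/7)*(-2)) / 19 = -1
x_2 = (45/4 - (63/8)*(-1) - (-45/8)*(-2)) / (-21/8) = -3
x_1 = (38 - (1)*(-3) - (-3)*(-1) - (1)*(-2)) / -8 = -5

(-5, -3, -1, -2)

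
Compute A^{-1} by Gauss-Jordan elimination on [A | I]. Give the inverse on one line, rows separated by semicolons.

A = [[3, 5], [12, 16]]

Gauss-Jordan on [A | I]:
R1 <- (1/3)*R1:  [   1  5/3  |  1/3    0 ]
R2 <- R2 - (12)*R1:  [  0  -4  |  -4   1 ]
R2 <- (1/-4)*R2:  [    0     1  |     1  -1/4 ]
R1 <- R1 - (5/3)*R2:  [    1     0  |  -4/3  5/12 ]
Right block of [I | A^{-1}] is the inverse:
[ -4/3  5/12 ]
[    1  -1/4 ]

inverse = [-4/3 5/12; 1 -1/4]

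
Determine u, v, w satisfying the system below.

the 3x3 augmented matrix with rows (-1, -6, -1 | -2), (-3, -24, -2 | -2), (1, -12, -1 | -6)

(-2, 0, 4)

Forward elimination on [A|b]:
R2 <- R2 - (3)*R1:  [  0  -6   1   4 ]
R3 <- R3 - (-1)*R1:  [   0  -18   -2   -8 ]
R3 <- R3 - (3)*R2:  [   0    0   -5  -20 ]
Row echelon form:
[ -1  -6  -1  |   -2 ]
[  0  -6   1  |    4 ]
[  0   0  -5  |  -20 ]
Back-substitution:
w = (-20) / -5 = 4
v = (4 - (1)*(4)) / -6 = 0
u = (-2 - (-6)*(0) - (-1)*(4)) / -1 = -2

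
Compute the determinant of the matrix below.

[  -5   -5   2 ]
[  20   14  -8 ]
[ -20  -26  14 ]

Forward elimination:
R2 <- R2 - (-4)*R1:  [  0  -6   0 ]
R3 <- R3 - (4)*R1:  [  0  -6   6 ]
R3 <- R3 - (1)*R2:  [ 0  0  6 ]
Upper-triangular form:
[ -5  -5  2 ]
[  0  -6  0 ]
[  0   0  6 ]
det(A) = (-1)^0 * (-5) * (-6) * (6) = 180  (0 row swaps -> sign +1)

det(A) = 180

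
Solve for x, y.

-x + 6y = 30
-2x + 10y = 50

(0, 5)

Forward elimination on [A|b]:
R2 <- R2 - (2)*R1:  [   0   -2  -10 ]
Row echelon form:
[ -1   6  |   30 ]
[  0  -2  |  -10 ]
Back-substitution:
y = (-10) / -2 = 5
x = (30 - (6)*(5)) / -1 = 0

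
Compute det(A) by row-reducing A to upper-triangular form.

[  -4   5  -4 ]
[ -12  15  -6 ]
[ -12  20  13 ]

Forward elimination:
R2 <- R2 - (3)*R1:  [ 0  0  6 ]
R3 <- R3 - (3)*R1:  [  0   5  25 ]
R2 <-> R3   (pivot in column 2 was zero)
[ -4  5  -4 ]
[  0  5  25 ]
[  0  0   6 ]
Upper-triangular form:
[ -4  5  -4 ]
[  0  5  25 ]
[  0  0   6 ]
det(A) = (-1)^1 * (-4) * (5) * (6) = 120  (1 row swap -> sign -1)

det(A) = 120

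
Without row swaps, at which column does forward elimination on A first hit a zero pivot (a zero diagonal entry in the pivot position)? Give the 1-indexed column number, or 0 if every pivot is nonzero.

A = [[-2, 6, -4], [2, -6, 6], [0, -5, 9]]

Naive forward elimination:
R2 <- R2 - (-1)*R1:  [ 0  0  2 ]
Matrix at this point:
[ -2   6  -4 ]
[  0   0   2 ]
[  0  -5   9 ]
Pivot entry (2,2) is zero but row 3 has -5 in column 2 -> naive elimination stops; a row interchange (e.g. R2 <-> R3) would be required here.

first zero-pivot column = 2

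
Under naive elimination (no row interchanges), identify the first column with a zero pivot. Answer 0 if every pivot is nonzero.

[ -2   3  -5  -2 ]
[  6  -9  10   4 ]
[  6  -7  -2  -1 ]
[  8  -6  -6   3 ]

first zero-pivot column = 2

Naive forward elimination:
R2 <- R2 - (-3)*R1:  [  0   0  -5  -2 ]
R3 <- R3 - (-3)*R1:  [   0    2  -17   -7 ]
R4 <- R4 - (-4)*R1:  [   0    6  -26   -5 ]
Matrix at this point:
[ -2  3   -5  -2 ]
[  0  0   -5  -2 ]
[  0  2  -17  -7 ]
[  0  6  -26  -5 ]
Pivot entry (2,2) is zero but row 3 has 2 in column 2 -> naive elimination stops; a row interchange (e.g. R2 <-> R3) would be required here.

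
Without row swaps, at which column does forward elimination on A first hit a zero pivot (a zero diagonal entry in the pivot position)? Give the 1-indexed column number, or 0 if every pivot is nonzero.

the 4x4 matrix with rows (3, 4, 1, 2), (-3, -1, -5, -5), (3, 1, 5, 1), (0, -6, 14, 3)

first zero-pivot column = 3

Naive forward elimination:
R2 <- R2 - (-1)*R1:  [  0   3  -4  -3 ]
R3 <- R3 - (1)*R1:  [  0  -3   4  -1 ]
R3 <- R3 - (-1)*R2:  [  0   0   0  -4 ]
R4 <- R4 - (-2)*R2:  [  0   0   6  -3 ]
Matrix at this point:
[ 3  4   1   2 ]
[ 0  3  -4  -3 ]
[ 0  0   0  -4 ]
[ 0  0   6  -3 ]
Pivot entry (3,3) is zero but row 4 has 6 in column 3 -> naive elimination stops; a row interchange (e.g. R3 <-> R4) would be required here.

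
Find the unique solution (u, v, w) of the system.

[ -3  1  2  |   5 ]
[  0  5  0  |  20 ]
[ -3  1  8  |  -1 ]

Forward elimination on [A|b]:
R3 <- R3 - (1)*R1:  [  0   0   6  -6 ]
Row echelon form:
[ -3  1  2  |   5 ]
[  0  5  0  |  20 ]
[  0  0  6  |  -6 ]
Back-substitution:
w = (-6) / 6 = -1
v = (20) / 5 = 4
u = (5 - (1)*(4) - (2)*(-1)) / -3 = -1

(-1, 4, -1)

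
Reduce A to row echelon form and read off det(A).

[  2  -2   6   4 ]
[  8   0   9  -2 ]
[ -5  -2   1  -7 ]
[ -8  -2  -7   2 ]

Forward elimination:
R2 <- R2 - (4)*R1:  [   0    8  -15  -18 ]
R3 <- R3 - (-5/2)*R1:  [  0  -7  16   3 ]
R4 <- R4 - (-4)*R1:  [   0  -10   17   18 ]
R3 <- R3 - (-7/8)*R2:  [     0      0   23/8  -51/4 ]
R4 <- R4 - (-5/4)*R2:  [    0     0  -7/4  -9/2 ]
R4 <- R4 - (-14/23)*R3:  [       0        0        0  -282/23 ]
Upper-triangular form:
[ 2  -2     6        4 ]
[ 0   8   -15      -18 ]
[ 0   0  23/8    -51/4 ]
[ 0   0     0  -282/23 ]
det(A) = (-1)^0 * (2) * (8) * (23/8) * (-282/23) = -564  (0 row swaps -> sign +1)

det(A) = -564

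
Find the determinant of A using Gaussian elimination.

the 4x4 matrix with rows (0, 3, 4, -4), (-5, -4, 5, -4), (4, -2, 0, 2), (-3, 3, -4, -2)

Forward elimination:
R1 <-> R2   (pivot in column 1 was zero)
[ -5  -4   5  -4 ]
[  0   3   4  -4 ]
[  4  -2   0   2 ]
[ -3   3  -4  -2 ]
R3 <- R3 - (-4/5)*R1:  [     0  -26/5      4   -6/5 ]
R4 <- R4 - (3/5)*R1:  [    0  27/5    -7   2/5 ]
R3 <- R3 - (-26/15)*R2:  [       0        0   164/15  -122/15 ]
R4 <- R4 - (9/5)*R2:  [     0      0  -71/5   38/5 ]
R4 <- R4 - (-213/164)*R3:  [       0        0        0  -243/82 ]
Upper-triangular form:
[ -5  -4       5       -4 ]
[  0   3       4       -4 ]
[  0   0  164/15  -122/15 ]
[  0   0       0  -243/82 ]
det(A) = (-1)^1 * (-5) * (3) * (164/15) * (-243/82) = -486  (1 row swap -> sign -1)

det(A) = -486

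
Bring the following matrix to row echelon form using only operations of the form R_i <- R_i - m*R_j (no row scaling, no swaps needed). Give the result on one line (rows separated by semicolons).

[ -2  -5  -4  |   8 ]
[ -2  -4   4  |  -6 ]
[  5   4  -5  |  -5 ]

REF = [-2 -5 -4 8; 0 1 8 -14; 0 0 53 -104]

Forward elimination:
R2 <- R2 - (1)*R1:  [   0    1    8  -14 ]
R3 <- R3 - (-5/2)*R1:  [     0  -17/2    -15     15 ]
R3 <- R3 - (-17/2)*R2:  [    0     0    53  -104 ]
Row echelon form:
[ -2  -5  -4  |     8 ]
[  0   1   8  |   -14 ]
[  0   0  53  |  -104 ]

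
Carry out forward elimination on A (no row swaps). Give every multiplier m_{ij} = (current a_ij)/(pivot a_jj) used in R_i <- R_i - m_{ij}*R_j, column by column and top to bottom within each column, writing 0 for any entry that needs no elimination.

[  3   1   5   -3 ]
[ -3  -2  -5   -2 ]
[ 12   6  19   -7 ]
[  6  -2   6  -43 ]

multipliers: -1, 4, 2, -2, 4, 4

Forward elimination:
R2 <- R2 - (-1)*R1:  [  0  -1   0  -5 ]
R3 <- R3 - (4)*R1:  [  0   2  -1   5 ]
R4 <- R4 - (2)*R1:  [   0   -4   -4  -37 ]
R3 <- R3 - (-2)*R2:  [  0   0  -1  -5 ]
R4 <- R4 - (4)*R2:  [   0    0   -4  -17 ]
R4 <- R4 - (4)*R3:  [ 0  0  0  3 ]
Multipliers (in order of application): m_{21} = -1, m_{31} = 4, m_{41} = 2, m_{32} = -2, m_{42} = 4, m_{43} = 4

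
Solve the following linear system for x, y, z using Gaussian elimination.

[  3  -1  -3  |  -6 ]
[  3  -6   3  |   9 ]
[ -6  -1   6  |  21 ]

(-3, -3, 0)

Forward elimination on [A|b]:
R2 <- R2 - (1)*R1:  [  0  -5   6  15 ]
R3 <- R3 - (-2)*R1:  [  0  -3   0   9 ]
R3 <- R3 - (3/5)*R2:  [     0      0  -18/5      0 ]
Row echelon form:
[ 3  -1     -3  |  -6 ]
[ 0  -5      6  |  15 ]
[ 0   0  -18/5  |   0 ]
Back-substitution:
z = (0) / (-18/5) = 0
y = (15 - (6)*(0)) / -5 = -3
x = (-6 - (-1)*(-3) - (-3)*(0)) / 3 = -3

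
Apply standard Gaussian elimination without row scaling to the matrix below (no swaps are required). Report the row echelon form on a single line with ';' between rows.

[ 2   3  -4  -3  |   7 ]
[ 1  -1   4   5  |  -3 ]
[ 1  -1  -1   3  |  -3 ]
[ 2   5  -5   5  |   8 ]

Forward elimination:
R2 <- R2 - (1/2)*R1:  [     0   -5/2      6   13/2  -13/2 ]
R3 <- R3 - (1/2)*R1:  [     0   -5/2      1    9/2  -13/2 ]
R4 <- R4 - (1)*R1:  [  0   2  -1   8   1 ]
R3 <- R3 - (1)*R2:  [  0   0  -5  -2   0 ]
R4 <- R4 - (-4/5)*R2:  [     0      0   19/5   66/5  -21/5 ]
R4 <- R4 - (-19/25)*R3:  [      0       0       0  292/25   -21/5 ]
Row echelon form:
[ 2     3  -4      -3  |      7 ]
[ 0  -5/2   6    13/2  |  -13/2 ]
[ 0     0  -5      -2  |      0 ]
[ 0     0   0  292/25  |  -21/5 ]

REF = [2 3 -4 -3 7; 0 -5/2 6 13/2 -13/2; 0 0 -5 -2 0; 0 0 0 292/25 -21/5]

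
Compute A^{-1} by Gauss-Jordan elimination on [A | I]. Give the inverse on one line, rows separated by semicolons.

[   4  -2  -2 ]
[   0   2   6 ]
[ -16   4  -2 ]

inverse = [-7/4 -3/4 -1/2; -6 -5/2 -3/2; 2 1 1/2]

Gauss-Jordan on [A | I]:
R1 <- (1/4)*R1:  [    1  -1/2  -1/2  |   1/4     0     0 ]
R3 <- R3 - (-16)*R1:  [   0   -4  -10  |    4    0    1 ]
R2 <- (1/2)*R2:  [   0    1    3  |    0  1/2    0 ]
R1 <- R1 - (-1/2)*R2:  [   1    0    1  |  1/4  1/4    0 ]
R3 <- R3 - (-4)*R2:  [ 0  0  2  |  4  2  1 ]
R3 <- (1/2)*R3:  [   0    0    1  |    2    1  1/2 ]
R1 <- R1 - (1)*R3:  [    1     0     0  |  -7/4  -3/4  -1/2 ]
R2 <- R2 - (3)*R3:  [    0     1     0  |    -6  -5/2  -3/2 ]
Right block of [I | A^{-1}] is the inverse:
[ -7/4  -3/4  -1/2 ]
[   -6  -5/2  -3/2 ]
[    2     1   1/2 ]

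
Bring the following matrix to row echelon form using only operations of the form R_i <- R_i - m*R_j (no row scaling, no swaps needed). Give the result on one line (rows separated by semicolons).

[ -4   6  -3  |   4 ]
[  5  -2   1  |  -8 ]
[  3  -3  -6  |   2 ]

REF = [-4 6 -3 4; 0 11/2 -11/4 -3; 0 0 -15/2 64/11]

Forward elimination:
R2 <- R2 - (-5/4)*R1:  [     0   11/2  -11/4     -3 ]
R3 <- R3 - (-3/4)*R1:  [     0    3/2  -33/4      5 ]
R3 <- R3 - (3/11)*R2:  [     0      0  -15/2  64/11 ]
Row echelon form:
[ -4     6     -3  |      4 ]
[  0  11/2  -11/4  |     -3 ]
[  0     0  -15/2  |  64/11 ]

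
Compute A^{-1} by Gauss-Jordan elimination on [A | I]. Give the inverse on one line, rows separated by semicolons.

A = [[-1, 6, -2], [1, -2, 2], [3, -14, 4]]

Gauss-Jordan on [A | I]:
R1 <- (1/-1)*R1:  [  1  -6   2  |  -1   0   0 ]
R2 <- R2 - (1)*R1:  [ 0  4  0  |  1  1  0 ]
R3 <- R3 - (3)*R1:  [  0   4  -2  |   3   0   1 ]
R2 <- (1/4)*R2:  [   0    1    0  |  1/4  1/4    0 ]
R1 <- R1 - (-6)*R2:  [   1    0    2  |  1/2  3/2    0 ]
R3 <- R3 - (4)*R2:  [  0   0  -2  |   2  -1   1 ]
R3 <- (1/-2)*R3:  [    0     0     1  |    -1   1/2  -1/2 ]
R1 <- R1 - (2)*R3:  [   1    0    0  |  5/2  1/2    1 ]
Right block of [I | A^{-1}] is the inverse:
[ 5/2  1/2     1 ]
[ 1/4  1/4     0 ]
[  -1  1/2  -1/2 ]

inverse = [5/2 1/2 1; 1/4 1/4 0; -1 1/2 -1/2]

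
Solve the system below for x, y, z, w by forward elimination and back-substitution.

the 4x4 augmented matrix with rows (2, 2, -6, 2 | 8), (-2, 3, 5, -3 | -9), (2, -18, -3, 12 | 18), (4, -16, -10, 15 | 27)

Forward elimination on [A|b]:
R2 <- R2 - (-1)*R1:  [  0   5  -1  -1  -1 ]
R3 <- R3 - (1)*R1:  [   0  -20    3   10   10 ]
R4 <- R4 - (2)*R1:  [   0  -20    2   11   11 ]
R3 <- R3 - (-4)*R2:  [  0   0  -1   6   6 ]
R4 <- R4 - (-4)*R2:  [  0   0  -2   7   7 ]
R4 <- R4 - (2)*R3:  [  0   0   0  -5  -5 ]
Row echelon form:
[ 2  2  -6   2  |   8 ]
[ 0  5  -1  -1  |  -1 ]
[ 0  0  -1   6  |   6 ]
[ 0  0   0  -5  |  -5 ]
Back-substitution:
w = (-5) / -5 = 1
z = (6 - (6)*(1)) / -1 = 0
y = (-1 - (-1)*(0) - (-1)*(1)) / 5 = 0
x = (8 - (2)*(0) - (-6)*(0) - (2)*(1)) / 2 = 3

(3, 0, 0, 1)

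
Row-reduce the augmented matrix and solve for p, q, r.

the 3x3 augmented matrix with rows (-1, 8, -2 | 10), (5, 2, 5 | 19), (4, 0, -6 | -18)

(0, 2, 3)

Forward elimination on [A|b]:
R2 <- R2 - (-5)*R1:  [  0  42  -5  69 ]
R3 <- R3 - (-4)*R1:  [   0   32  -14   22 ]
R3 <- R3 - (16/21)*R2:  [       0        0  -214/21   -214/7 ]
Row echelon form:
[ -1   8       -2  |      10 ]
[  0  42       -5  |      69 ]
[  0   0  -214/21  |  -214/7 ]
Back-substitution:
r = (-214/7) / (-214/21) = 3
q = (69 - (-5)*(3)) / 42 = 2
p = (10 - (8)*(2) - (-2)*(3)) / -1 = 0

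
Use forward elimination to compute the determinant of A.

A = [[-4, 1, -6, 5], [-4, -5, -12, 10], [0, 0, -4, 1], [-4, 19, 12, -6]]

Forward elimination:
R2 <- R2 - (1)*R1:  [  0  -6  -6   5 ]
R4 <- R4 - (1)*R1:  [   0   18   18  -11 ]
R4 <- R4 - (-3)*R2:  [ 0  0  0  4 ]
Upper-triangular form:
[ -4   1  -6  5 ]
[  0  -6  -6  5 ]
[  0   0  -4  1 ]
[  0   0   0  4 ]
det(A) = (-1)^0 * (-4) * (-6) * (-4) * (4) = -384  (0 row swaps -> sign +1)

det(A) = -384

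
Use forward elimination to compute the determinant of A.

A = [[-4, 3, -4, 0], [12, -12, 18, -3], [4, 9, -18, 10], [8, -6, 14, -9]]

Forward elimination:
R2 <- R2 - (-3)*R1:  [  0  -3   6  -3 ]
R3 <- R3 - (-1)*R1:  [   0   12  -22   10 ]
R4 <- R4 - (-2)*R1:  [  0   0   6  -9 ]
R3 <- R3 - (-4)*R2:  [  0   0   2  -2 ]
R4 <- R4 - (3)*R3:  [  0   0   0  -3 ]
Upper-triangular form:
[ -4   3  -4   0 ]
[  0  -3   6  -3 ]
[  0   0   2  -2 ]
[  0   0   0  -3 ]
det(A) = (-1)^0 * (-4) * (-3) * (2) * (-3) = -72  (0 row swaps -> sign +1)

det(A) = -72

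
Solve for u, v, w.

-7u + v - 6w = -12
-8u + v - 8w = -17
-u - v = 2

Forward elimination on [A|b]:
R2 <- R2 - (8/7)*R1:  [     0   -1/7   -8/7  -23/7 ]
R3 <- R3 - (1/7)*R1:  [    0  -8/7   6/7  26/7 ]
R3 <- R3 - (8)*R2:  [  0   0  10  30 ]
Row echelon form:
[ -7     1    -6  |    -12 ]
[  0  -1/7  -8/7  |  -23/7 ]
[  0     0    10  |     30 ]
Back-substitution:
w = (30) / 10 = 3
v = (-23/7 - (-8/7)*(3)) / (-1/7) = -1
u = (-12 - (1)*(-1) - (-6)*(3)) / -7 = -1

(-1, -1, 3)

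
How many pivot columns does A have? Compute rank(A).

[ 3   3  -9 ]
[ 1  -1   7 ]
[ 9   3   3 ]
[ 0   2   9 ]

rank(A) = 3

Row reduction:
R2 <- R2 - (1/3)*R1:  [  0  -2  10 ]
R3 <- R3 - (3)*R1:  [  0  -6  30 ]
R3 <- R3 - (3)*R2:  [ 0  0  0 ]
R4 <- R4 - (-1)*R2:  [  0   0  19 ]
R3 <-> R4   (pivot in column 3 was zero)
[ 3   3  -9 ]
[ 0  -2  10 ]
[ 0   0  19 ]
[ 0   0   0 ]
Row echelon form:
[ 3   3  -9 ]
[ 0  -2  10 ]
[ 0   0  19 ]
[ 0   0   0 ]
Nonzero rows / pivot columns: 3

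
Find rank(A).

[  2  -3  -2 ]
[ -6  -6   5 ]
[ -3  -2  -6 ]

rank(A) = 3

Row reduction:
R2 <- R2 - (-3)*R1:  [   0  -15   -1 ]
R3 <- R3 - (-3/2)*R1:  [     0  -13/2     -9 ]
R3 <- R3 - (13/30)*R2:  [       0        0  -257/30 ]
Row echelon form:
[ 2   -3       -2 ]
[ 0  -15       -1 ]
[ 0    0  -257/30 ]
Nonzero rows / pivot columns: 3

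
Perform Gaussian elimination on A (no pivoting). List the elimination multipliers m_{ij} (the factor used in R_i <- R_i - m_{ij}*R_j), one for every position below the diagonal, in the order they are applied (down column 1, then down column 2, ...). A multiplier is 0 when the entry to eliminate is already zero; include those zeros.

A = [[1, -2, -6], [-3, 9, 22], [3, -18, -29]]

Forward elimination:
R2 <- R2 - (-3)*R1:  [ 0  3  4 ]
R3 <- R3 - (3)*R1:  [   0  -12  -11 ]
R3 <- R3 - (-4)*R2:  [ 0  0  5 ]
Multipliers (in order of application): m_{21} = -3, m_{31} = 3, m_{32} = -4

multipliers: -3, 3, -4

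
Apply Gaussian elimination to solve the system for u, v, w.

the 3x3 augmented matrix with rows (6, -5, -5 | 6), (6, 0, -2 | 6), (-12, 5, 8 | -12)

(1, 0, 0)

Forward elimination on [A|b]:
R2 <- R2 - (1)*R1:  [ 0  5  3  0 ]
R3 <- R3 - (-2)*R1:  [  0  -5  -2   0 ]
R3 <- R3 - (-1)*R2:  [ 0  0  1  0 ]
Row echelon form:
[ 6  -5  -5  |  6 ]
[ 0   5   3  |  0 ]
[ 0   0   1  |  0 ]
Back-substitution:
w = (0) / 1 = 0
v = (0 - (3)*(0)) / 5 = 0
u = (6 - (-5)*(0) - (-5)*(0)) / 6 = 1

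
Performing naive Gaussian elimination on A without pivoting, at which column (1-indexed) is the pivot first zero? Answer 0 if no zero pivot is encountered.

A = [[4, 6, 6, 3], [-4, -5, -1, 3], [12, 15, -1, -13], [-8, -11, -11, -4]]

Naive forward elimination:
R2 <- R2 - (-1)*R1:  [ 0  1  5  6 ]
R3 <- R3 - (3)*R1:  [   0   -3  -19  -22 ]
R4 <- R4 - (-2)*R1:  [ 0  1  1  2 ]
R3 <- R3 - (-3)*R2:  [  0   0  -4  -4 ]
R4 <- R4 - (1)*R2:  [  0   0  -4  -4 ]
R4 <- R4 - (1)*R3:  [ 0  0  0  0 ]
Matrix at this point:
[ 4  6   6   3 ]
[ 0  1   5   6 ]
[ 0  0  -4  -4 ]
[ 0  0   0   0 ]
Pivot entry (4,4) in the last row is zero and there are no rows below to swap with -> zero pivot in column 4 (A is singular).

first zero-pivot column = 4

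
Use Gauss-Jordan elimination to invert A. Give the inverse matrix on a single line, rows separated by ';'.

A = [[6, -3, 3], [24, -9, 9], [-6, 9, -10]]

Gauss-Jordan on [A | I]:
R1 <- (1/6)*R1:  [    1  -1/2   1/2  |   1/6     0     0 ]
R2 <- R2 - (24)*R1:  [  0   3  -3  |  -4   1   0 ]
R3 <- R3 - (-6)*R1:  [  0   6  -7  |   1   0   1 ]
R2 <- (1/3)*R2:  [    0     1    -1  |  -4/3   1/3     0 ]
R1 <- R1 - (-1/2)*R2:  [    1     0     0  |  -1/2   1/6     0 ]
R3 <- R3 - (6)*R2:  [  0   0  -1  |   9  -2   1 ]
R3 <- (1/-1)*R3:  [  0   0   1  |  -9   2  -1 ]
R2 <- R2 - (-1)*R3:  [     0      1      0  |  -31/3    7/3     -1 ]
Right block of [I | A^{-1}] is the inverse:
[  -1/2  1/6   0 ]
[ -31/3  7/3  -1 ]
[    -9    2  -1 ]

inverse = [-1/2 1/6 0; -31/3 7/3 -1; -9 2 -1]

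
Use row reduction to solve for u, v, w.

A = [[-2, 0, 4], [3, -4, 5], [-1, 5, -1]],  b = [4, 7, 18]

(4, 5, 3)

Forward elimination on [A|b]:
R2 <- R2 - (-3/2)*R1:  [  0  -4  11  13 ]
R3 <- R3 - (1/2)*R1:  [  0   5  -3  16 ]
R3 <- R3 - (-5/4)*R2:  [     0      0   43/4  129/4 ]
Row echelon form:
[ -2   0     4  |      4 ]
[  0  -4    11  |     13 ]
[  0   0  43/4  |  129/4 ]
Back-substitution:
w = (129/4) / (43/4) = 3
v = (13 - (11)*(3)) / -4 = 5
u = (4 - (4)*(3)) / -2 = 4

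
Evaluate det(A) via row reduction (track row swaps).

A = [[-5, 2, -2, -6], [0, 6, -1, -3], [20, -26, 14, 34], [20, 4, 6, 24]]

det(A) = -540

Forward elimination:
R3 <- R3 - (-4)*R1:  [   0  -18    6   10 ]
R4 <- R4 - (-4)*R1:  [  0  12  -2   0 ]
R3 <- R3 - (-3)*R2:  [ 0  0  3  1 ]
R4 <- R4 - (2)*R2:  [ 0  0  0  6 ]
Upper-triangular form:
[ -5  2  -2  -6 ]
[  0  6  -1  -3 ]
[  0  0   3   1 ]
[  0  0   0   6 ]
det(A) = (-1)^0 * (-5) * (6) * (3) * (6) = -540  (0 row swaps -> sign +1)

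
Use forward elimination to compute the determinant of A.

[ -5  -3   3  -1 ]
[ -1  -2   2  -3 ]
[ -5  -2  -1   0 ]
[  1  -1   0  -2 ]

det(A) = -28

Forward elimination:
R2 <- R2 - (1/5)*R1:  [     0   -7/5    7/5  -14/5 ]
R3 <- R3 - (1)*R1:  [  0   1  -4   1 ]
R4 <- R4 - (-1/5)*R1:  [     0   -8/5    3/5  -11/5 ]
R3 <- R3 - (-5/7)*R2:  [  0   0  -3  -1 ]
R4 <- R4 - (8/7)*R2:  [  0   0  -1   1 ]
R4 <- R4 - (1/3)*R3:  [   0    0    0  4/3 ]
Upper-triangular form:
[ -5    -3    3     -1 ]
[  0  -7/5  7/5  -14/5 ]
[  0     0   -3     -1 ]
[  0     0    0    4/3 ]
det(A) = (-1)^0 * (-5) * (-7/5) * (-3) * (4/3) = -28  (0 row swaps -> sign +1)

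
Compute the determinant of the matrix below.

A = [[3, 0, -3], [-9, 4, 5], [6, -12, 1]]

det(A) = -60

Forward elimination:
R2 <- R2 - (-3)*R1:  [  0   4  -4 ]
R3 <- R3 - (2)*R1:  [   0  -12    7 ]
R3 <- R3 - (-3)*R2:  [  0   0  -5 ]
Upper-triangular form:
[ 3  0  -3 ]
[ 0  4  -4 ]
[ 0  0  -5 ]
det(A) = (-1)^0 * (3) * (4) * (-5) = -60  (0 row swaps -> sign +1)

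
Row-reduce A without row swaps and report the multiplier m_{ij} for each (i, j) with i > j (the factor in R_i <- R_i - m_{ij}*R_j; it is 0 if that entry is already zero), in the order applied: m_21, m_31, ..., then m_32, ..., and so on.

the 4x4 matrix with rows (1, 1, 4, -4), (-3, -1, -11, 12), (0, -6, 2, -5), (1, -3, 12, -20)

multipliers: -3, 0, 1, -3, -2, 2

Forward elimination:
R2 <- R2 - (-3)*R1:  [ 0  2  1  0 ]
R3: entry in column 1 is already 0 -> m_{31} = 0 (no row operation needed)
R4 <- R4 - (1)*R1:  [   0   -4    8  -16 ]
R3 <- R3 - (-3)*R2:  [  0   0   5  -5 ]
R4 <- R4 - (-2)*R2:  [   0    0   10  -16 ]
R4 <- R4 - (2)*R3:  [  0   0   0  -6 ]
Multipliers (in order of application): m_{21} = -3, m_{31} = 0, m_{41} = 1, m_{32} = -3, m_{42} = -2, m_{43} = 2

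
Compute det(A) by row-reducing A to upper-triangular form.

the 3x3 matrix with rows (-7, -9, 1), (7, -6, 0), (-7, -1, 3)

Forward elimination:
R2 <- R2 - (-1)*R1:  [   0  -15    1 ]
R3 <- R3 - (1)*R1:  [ 0  8  2 ]
R3 <- R3 - (-8/15)*R2:  [     0      0  38/15 ]
Upper-triangular form:
[ -7   -9      1 ]
[  0  -15      1 ]
[  0    0  38/15 ]
det(A) = (-1)^0 * (-7) * (-15) * (38/15) = 266  (0 row swaps -> sign +1)

det(A) = 266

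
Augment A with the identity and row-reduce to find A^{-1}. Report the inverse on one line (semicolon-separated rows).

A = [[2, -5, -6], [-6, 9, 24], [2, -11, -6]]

Gauss-Jordan on [A | I]:
R1 <- (1/2)*R1:  [    1  -5/2    -3  |   1/2     0     0 ]
R2 <- R2 - (-6)*R1:  [  0  -6   6  |   3   1   0 ]
R3 <- R3 - (2)*R1:  [  0  -6   0  |  -1   0   1 ]
R2 <- (1/-6)*R2:  [    0     1    -1  |  -1/2  -1/6     0 ]
R1 <- R1 - (-5/2)*R2:  [     1      0  -11/2  |   -3/4  -5/12      0 ]
R3 <- R3 - (-6)*R2:  [  0   0  -6  |  -4  -1   1 ]
R3 <- (1/-6)*R3:  [    0     0     1  |   2/3   1/6  -1/6 ]
R1 <- R1 - (-11/2)*R3:  [      1       0       0  |   35/12     1/2  -11/12 ]
R2 <- R2 - (-1)*R3:  [    0     1     0  |   1/6     0  -1/6 ]
Right block of [I | A^{-1}] is the inverse:
[ 35/12  1/2  -11/12 ]
[   1/6    0    -1/6 ]
[   2/3  1/6    -1/6 ]

inverse = [35/12 1/2 -11/12; 1/6 0 -1/6; 2/3 1/6 -1/6]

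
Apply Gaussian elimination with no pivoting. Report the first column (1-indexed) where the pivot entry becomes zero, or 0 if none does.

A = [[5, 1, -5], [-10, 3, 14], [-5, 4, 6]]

first zero-pivot column = 0

Naive forward elimination:
R2 <- R2 - (-2)*R1:  [ 0  5  4 ]
R3 <- R3 - (-1)*R1:  [ 0  5  1 ]
R3 <- R3 - (1)*R2:  [  0   0  -3 ]
All pivots nonzero; naive elimination completes without hitting a zero pivot.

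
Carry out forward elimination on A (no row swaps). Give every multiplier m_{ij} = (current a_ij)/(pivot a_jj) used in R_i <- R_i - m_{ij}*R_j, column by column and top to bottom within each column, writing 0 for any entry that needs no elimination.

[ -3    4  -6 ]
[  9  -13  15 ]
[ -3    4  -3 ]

Forward elimination:
R2 <- R2 - (-3)*R1:  [  0  -1  -3 ]
R3 <- R3 - (1)*R1:  [ 0  0  3 ]
R3: entry in column 2 is already 0 -> m_{32} = 0 (no row operation needed)
Multipliers (in order of application): m_{21} = -3, m_{31} = 1, m_{32} = 0

multipliers: -3, 1, 0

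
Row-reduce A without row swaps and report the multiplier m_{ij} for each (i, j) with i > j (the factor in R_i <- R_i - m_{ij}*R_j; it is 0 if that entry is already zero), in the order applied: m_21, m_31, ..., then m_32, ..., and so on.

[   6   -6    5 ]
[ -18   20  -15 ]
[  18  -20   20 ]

multipliers: -3, 3, -1

Forward elimination:
R2 <- R2 - (-3)*R1:  [ 0  2  0 ]
R3 <- R3 - (3)*R1:  [  0  -2   5 ]
R3 <- R3 - (-1)*R2:  [ 0  0  5 ]
Multipliers (in order of application): m_{21} = -3, m_{31} = 3, m_{32} = -1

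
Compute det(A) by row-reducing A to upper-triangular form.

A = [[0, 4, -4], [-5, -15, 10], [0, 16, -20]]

Forward elimination:
R1 <-> R2   (pivot in column 1 was zero)
[ -5  -15   10 ]
[  0    4   -4 ]
[  0   16  -20 ]
R3 <- R3 - (4)*R2:  [  0   0  -4 ]
Upper-triangular form:
[ -5  -15  10 ]
[  0    4  -4 ]
[  0    0  -4 ]
det(A) = (-1)^1 * (-5) * (4) * (-4) = -80  (1 row swap -> sign -1)

det(A) = -80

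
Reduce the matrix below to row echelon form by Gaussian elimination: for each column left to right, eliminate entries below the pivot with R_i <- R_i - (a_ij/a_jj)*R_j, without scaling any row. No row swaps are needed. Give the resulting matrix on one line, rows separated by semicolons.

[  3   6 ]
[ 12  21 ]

REF = [3 6; 0 -3]

Forward elimination:
R2 <- R2 - (4)*R1:  [  0  -3 ]
Row echelon form:
[ 3   6 ]
[ 0  -3 ]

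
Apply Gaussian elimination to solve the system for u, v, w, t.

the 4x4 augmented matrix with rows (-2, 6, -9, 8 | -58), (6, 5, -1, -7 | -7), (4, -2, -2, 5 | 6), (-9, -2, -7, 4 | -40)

(2, -3, 4, 0)

Forward elimination on [A|b]:
R2 <- R2 - (-3)*R1:  [    0    23   -28    17  -181 ]
R3 <- R3 - (-2)*R1:  [    0    10   -20    21  -110 ]
R4 <- R4 - (9/2)*R1:  [    0   -29  67/2   -32   221 ]
R3 <- R3 - (10/23)*R2:  [       0        0  -180/23   313/23  -720/23 ]
R4 <- R4 - (-29/23)*R2:  [       0        0   -83/46  -243/23  -166/23 ]
R4 <- R4 - (83/360)*R3:  [         0          0          0  -4933/360          0 ]
Row echelon form:
[ -2   6       -9          8  |      -58 ]
[  0  23      -28         17  |     -181 ]
[  0   0  -180/23     313/23  |  -720/23 ]
[  0   0        0  -4933/360  |        0 ]
Back-substitution:
t = (0) / (-4933/360) = 0
w = (-720/23 - (313/23)*(0)) / (-180/23) = 4
v = (-181 - (-28)*(4) - (17)*(0)) / 23 = -3
u = (-58 - (6)*(-3) - (-9)*(4) - (8)*(0)) / -2 = 2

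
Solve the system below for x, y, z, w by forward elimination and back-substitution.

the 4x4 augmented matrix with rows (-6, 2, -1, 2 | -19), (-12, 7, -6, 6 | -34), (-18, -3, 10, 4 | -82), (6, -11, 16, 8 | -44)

(3, 2, -1, -3)

Forward elimination on [A|b]:
R2 <- R2 - (2)*R1:  [  0   3  -4   2   4 ]
R3 <- R3 - (3)*R1:  [   0   -9   13   -2  -25 ]
R4 <- R4 - (-1)*R1:  [   0   -9   15   10  -63 ]
R3 <- R3 - (-3)*R2:  [   0    0    1    4  -13 ]
R4 <- R4 - (-3)*R2:  [   0    0    3   16  -51 ]
R4 <- R4 - (3)*R3:  [   0    0    0    4  -12 ]
Row echelon form:
[ -6  2  -1  2  |  -19 ]
[  0  3  -4  2  |    4 ]
[  0  0   1  4  |  -13 ]
[  0  0   0  4  |  -12 ]
Back-substitution:
w = (-12) / 4 = -3
z = (-13 - (4)*(-3)) / 1 = -1
y = (4 - (-4)*(-1) - (2)*(-3)) / 3 = 2
x = (-19 - (2)*(2) - (-1)*(-1) - (2)*(-3)) / -6 = 3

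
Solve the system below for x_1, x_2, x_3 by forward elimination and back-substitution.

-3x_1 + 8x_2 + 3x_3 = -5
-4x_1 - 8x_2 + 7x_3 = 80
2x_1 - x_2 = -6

(-5, -4, 4)

Forward elimination on [A|b]:
R2 <- R2 - (4/3)*R1:  [     0  -56/3      3  260/3 ]
R3 <- R3 - (-2/3)*R1:  [     0   13/3      2  -28/3 ]
R3 <- R3 - (-13/56)*R2:  [      0       0  151/56  151/14 ]
Row echelon form:
[ -3      8       3  |      -5 ]
[  0  -56/3       3  |   260/3 ]
[  0      0  151/56  |  151/14 ]
Back-substitution:
x_3 = (151/14) / (151/56) = 4
x_2 = (260/3 - (3)*(4)) / (-56/3) = -4
x_1 = (-5 - (8)*(-4) - (3)*(4)) / -3 = -5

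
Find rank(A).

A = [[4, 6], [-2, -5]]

Row reduction:
R2 <- R2 - (-1/2)*R1:  [  0  -2 ]
Row echelon form:
[ 4   6 ]
[ 0  -2 ]
Nonzero rows / pivot columns: 2

rank(A) = 2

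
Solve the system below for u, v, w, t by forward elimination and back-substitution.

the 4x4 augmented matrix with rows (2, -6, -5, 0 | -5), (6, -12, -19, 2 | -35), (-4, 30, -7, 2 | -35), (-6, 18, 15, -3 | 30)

(-3, -1, 1, -5)

Forward elimination on [A|b]:
R2 <- R2 - (3)*R1:  [   0    6   -4    2  -20 ]
R3 <- R3 - (-2)*R1:  [   0   18  -17    2  -45 ]
R4 <- R4 - (-3)*R1:  [  0   0   0  -3  15 ]
R3 <- R3 - (3)*R2:  [  0   0  -5  -4  15 ]
Row echelon form:
[ 2  -6  -5   0  |   -5 ]
[ 0   6  -4   2  |  -20 ]
[ 0   0  -5  -4  |   15 ]
[ 0   0   0  -3  |   15 ]
Back-substitution:
t = (15) / -3 = -5
w = (15 - (-4)*(-5)) / -5 = 1
v = (-20 - (-4)*(1) - (2)*(-5)) / 6 = -1
u = (-5 - (-6)*(-1) - (-5)*(1)) / 2 = -3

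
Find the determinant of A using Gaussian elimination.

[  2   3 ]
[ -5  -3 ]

Forward elimination:
R2 <- R2 - (-5/2)*R1:  [   0  9/2 ]
Upper-triangular form:
[ 2    3 ]
[ 0  9/2 ]
det(A) = (-1)^0 * (2) * (9/2) = 9  (0 row swaps -> sign +1)

det(A) = 9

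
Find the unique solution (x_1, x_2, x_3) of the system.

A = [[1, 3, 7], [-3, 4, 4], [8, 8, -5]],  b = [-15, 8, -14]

(-4, 1, -2)

Forward elimination on [A|b]:
R2 <- R2 - (-3)*R1:  [   0   13   25  -37 ]
R3 <- R3 - (8)*R1:  [   0  -16  -61  106 ]
R3 <- R3 - (-16/13)*R2:  [       0        0  -393/13   786/13 ]
Row echelon form:
[ 1   3        7  |     -15 ]
[ 0  13       25  |     -37 ]
[ 0   0  -393/13  |  786/13 ]
Back-substitution:
x_3 = (786/13) / (-393/13) = -2
x_2 = (-37 - (25)*(-2)) / 13 = 1
x_1 = (-15 - (3)*(1) - (7)*(-2)) / 1 = -4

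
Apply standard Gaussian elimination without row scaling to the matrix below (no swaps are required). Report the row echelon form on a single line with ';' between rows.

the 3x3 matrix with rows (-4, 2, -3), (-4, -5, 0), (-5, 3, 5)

REF = [-4 2 -3; 0 -7 3; 0 0 251/28]

Forward elimination:
R2 <- R2 - (1)*R1:  [  0  -7   3 ]
R3 <- R3 - (5/4)*R1:  [    0   1/2  35/4 ]
R3 <- R3 - (-1/14)*R2:  [      0       0  251/28 ]
Row echelon form:
[ -4   2      -3 ]
[  0  -7       3 ]
[  0   0  251/28 ]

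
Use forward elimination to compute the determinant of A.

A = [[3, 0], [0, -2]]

Forward elimination:
Upper-triangular form:
[ 3   0 ]
[ 0  -2 ]
det(A) = (-1)^0 * (3) * (-2) = -6  (0 row swaps -> sign +1)

det(A) = -6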